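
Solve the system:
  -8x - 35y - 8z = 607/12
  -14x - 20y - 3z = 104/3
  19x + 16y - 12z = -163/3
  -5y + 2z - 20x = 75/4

x = -1/3, y = -7/4, z = 5/3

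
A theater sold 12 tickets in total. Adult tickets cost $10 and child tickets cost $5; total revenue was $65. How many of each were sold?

Let a = adult tickets, c = child tickets.
  a + c = 12
  10a + 5c = 65
From equation 1: a = 12 − c.
Substitute into equation 2 and solve: c = 11.
Then a = 1.

adult tickets: 1, child tickets: 11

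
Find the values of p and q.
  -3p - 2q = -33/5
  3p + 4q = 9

Row-reduce the augmented matrix:
R1 ← R1 / (-3).
R2 ← R2 − 3·R1.
R2 ← R2 / (2).
R1 ← R1 − 2/3·R2.
Reading off the reduced rows gives p = 7/5, q = 6/5.

p = 7/5, q = 6/5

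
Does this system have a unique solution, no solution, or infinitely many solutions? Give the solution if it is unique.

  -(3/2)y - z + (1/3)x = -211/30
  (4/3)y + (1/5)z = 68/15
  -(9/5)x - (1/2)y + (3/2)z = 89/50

x = 2/5, y = 3, z = 8/3

Row-reduce the augmented matrix:
R1 ← R1 / (1/3).
R3 ← R3 + 9/5·R1.
R2 ← R2 / (4/3).
R1 ← R1 + 9/2·R2.
R3 ← R3 + 43/5·R2.
R3 ← R3 / (-261/100).
R1 ← R1 + 93/40·R3.
R2 ← R2 − 3/20·R3.
Reading off the reduced rows gives x = 2/5, y = 3, z = 8/3.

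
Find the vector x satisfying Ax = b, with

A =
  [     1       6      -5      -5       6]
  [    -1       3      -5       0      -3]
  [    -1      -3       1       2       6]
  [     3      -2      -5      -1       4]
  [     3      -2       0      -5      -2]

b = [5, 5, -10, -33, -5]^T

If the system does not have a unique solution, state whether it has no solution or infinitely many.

x_1 = -6, x_2 = 2, x_3 = 2, x_4 = -3, x_5 = -1

Row-reduce the augmented matrix:
R2 ← R2 + 1·R1.
R3 ← R3 + 1·R1.
R4 ← R4 − 3·R1.
R5 ← R5 − 3·R1.
R2 ← R2 / (9).
R1 ← R1 − 6·R2.
R3 ← R3 − 3·R2.
R4 ← R4 + 20·R2.
R5 ← R5 + 20·R2.
R3 ← R3 / (-2/3).
R1 ← R1 − 5/3·R3.
R2 ← R2 + 10/9·R3.
R4 ← R4 + 110/9·R3.
R5 ← R5 + 65/9·R3.
R4 ← R4 / (82/3).
R1 ← R1 + 5·R4.
R2 ← R2 − 5/3·R4.
R3 ← R3 − 2·R4.
R5 ← R5 − 40/3·R4.
R5 ← R5 / (-2505/82).
R1 ← R1 + 276/41·R5.
R2 ← R2 + 431/82·R5.
R3 ← R3 + 99/82·R5.
R4 ← R4 + 627/82·R5.
Reading off the reduced rows gives x_1 = -6, x_2 = 2, x_3 = 2, x_4 = -3, x_5 = -1.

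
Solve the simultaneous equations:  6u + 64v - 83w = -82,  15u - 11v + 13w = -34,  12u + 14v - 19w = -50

Row-reduce:
R1 ← R1 / (6).
R2 ← R2 − 15·R1.
R3 ← R3 − 12·R1.
R2 ← R2 / (-171).
R1 ← R1 − 32/3·R2.
R3 ← R3 + 114·R2.
Rank is 2 with 3 unknowns, leaving w free.

infinitely many solutions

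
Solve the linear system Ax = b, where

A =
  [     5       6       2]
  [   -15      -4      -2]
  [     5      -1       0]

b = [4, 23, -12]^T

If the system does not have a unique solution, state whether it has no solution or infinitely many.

Row-reduce:
R1 ← R1 / (5).
R2 ← R2 + 15·R1.
R3 ← R3 − 5·R1.
R2 ← R2 / (14).
R1 ← R1 − 6/5·R2.
R3 ← R3 + 7·R2.
Row 3 reduces to 0 = 3/2, a contradiction. The system is inconsistent.

no solution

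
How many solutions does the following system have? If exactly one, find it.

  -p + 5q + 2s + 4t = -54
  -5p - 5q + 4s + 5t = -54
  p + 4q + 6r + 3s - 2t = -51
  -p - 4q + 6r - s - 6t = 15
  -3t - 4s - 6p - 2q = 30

Row-reduce the augmented matrix:
R1 ← R1 / (-1).
R2 ← R2 + 5·R1.
R3 ← R3 − 1·R1.
R4 ← R4 + 1·R1.
R5 ← R5 + 6·R1.
R2 ← R2 / (-30).
R1 ← R1 + 5·R2.
R3 ← R3 − 9·R2.
R4 ← R4 + 9·R2.
R5 ← R5 + 32·R2.
R3 ← R3 / (6).
R4 ← R4 − 6·R3.
R4 ← R4 / (-22/5).
R1 ← R1 + 1·R4.
R2 ← R2 − 1/5·R4.
R3 ← R3 − 8/15·R4.
R5 ← R5 + 48/5·R4.
R5 ← R5 / (-49/11).
R1 ← R1 + 9/11·R5.
R2 ← R2 − 4/11·R5.
R3 ← R3 + 103/132·R5.
R4 ← R4 − 15/22·R5.
Reading off the reduced rows gives p = 3, q = -3, r = -6, s = -6, t = -6.

p = 3, q = -3, r = -6, s = -6, t = -6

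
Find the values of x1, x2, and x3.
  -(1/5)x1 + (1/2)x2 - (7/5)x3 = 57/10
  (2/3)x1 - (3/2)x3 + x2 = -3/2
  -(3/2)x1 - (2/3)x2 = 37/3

x1 = -6, x2 = -5, x3 = -5

Row-reduce the augmented matrix:
R1 ← R1 / (-1/5).
R2 ← R2 − 2/3·R1.
R3 ← R3 + 3/2·R1.
R2 ← R2 / (8/3).
R1 ← R1 + 5/2·R2.
R3 ← R3 + 53/12·R2.
R3 ← R3 / (55/192).
R1 ← R1 − 39/32·R3.
R2 ← R2 + 37/16·R3.
Reading off the reduced rows gives x1 = -6, x2 = -5, x3 = -5.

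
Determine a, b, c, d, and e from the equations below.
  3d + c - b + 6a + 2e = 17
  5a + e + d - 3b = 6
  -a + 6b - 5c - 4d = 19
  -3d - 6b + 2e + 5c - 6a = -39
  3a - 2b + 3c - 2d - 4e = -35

Row-reduce the augmented matrix:
R1 ← R1 / (6).
R2 ← R2 − 5·R1.
R3 ← R3 + 1·R1.
R4 ← R4 + 6·R1.
R5 ← R5 − 3·R1.
R2 ← R2 / (-13/6).
R1 ← R1 + 1/6·R2.
R3 ← R3 − 35/6·R2.
R4 ← R4 + 7·R2.
R5 ← R5 + 3/2·R2.
R3 ← R3 / (-92/13).
R1 ← R1 − 3/13·R3.
R2 ← R2 − 5/13·R3.
R4 ← R4 − 113/13·R3.
R5 ← R5 − 40/13·R3.
R4 ← R4 / (-203/46).
R1 ← R1 − 17/46·R4.
R2 ← R2 − 13/46·R4.
R3 ← R3 − 49/46·R4.
R5 ← R5 + 132/23·R4.
R5 ← R5 / (-2201/203).
R1 ← R1 − 285/406·R5.
R2 ← R2 − 103/203·R5.
R3 ← R3 − 73/58·R5.
R4 ← R4 + 401/406·R5.
Reading off the reduced rows gives a = 1, b = 2, c = -4, d = 3, e = 4.

a = 1, b = 2, c = -4, d = 3, e = 4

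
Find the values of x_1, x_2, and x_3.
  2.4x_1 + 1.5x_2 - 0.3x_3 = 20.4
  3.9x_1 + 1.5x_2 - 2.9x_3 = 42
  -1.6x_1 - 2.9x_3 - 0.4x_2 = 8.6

x_1 = 4, x_2 = 6, x_3 = -6

Row-reduce the augmented matrix:
R1 ← R1 / (12/5).
R2 ← R2 − 39/10·R1.
R3 ← R3 + 8/5·R1.
R2 ← R2 / (-15/16).
R1 ← R1 − 5/8·R2.
R3 ← R3 − 3/5·R2.
R3 ← R3 / (-1161/250).
R1 ← R1 + 26/15·R3.
R2 ← R2 − 193/75·R3.
Reading off the reduced rows gives x_1 = 4, x_2 = 6, x_3 = -6.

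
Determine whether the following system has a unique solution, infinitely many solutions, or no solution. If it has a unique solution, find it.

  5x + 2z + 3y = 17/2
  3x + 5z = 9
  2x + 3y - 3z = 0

Row-reduce:
R1 ← R1 / (5).
R2 ← R2 − 3·R1.
R3 ← R3 − 2·R1.
R2 ← R2 / (-9/5).
R1 ← R1 − 3/5·R2.
R3 ← R3 − 9/5·R2.
Row 3 reduces to 0 = 1/2, a contradiction. The system is inconsistent.

no solution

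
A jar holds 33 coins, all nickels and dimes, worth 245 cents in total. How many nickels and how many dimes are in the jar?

Let n = nickels, d = dimes.
  d + n = 33
  5n + 10d = 245
Row-reduce the augmented matrix:
R2 ← R2 − 5·R1.
R2 ← R2 / (5).
R1 ← R1 − 1·R2.
Reading off the reduced rows gives n = 17, d = 16.

nickels: 17, dimes: 16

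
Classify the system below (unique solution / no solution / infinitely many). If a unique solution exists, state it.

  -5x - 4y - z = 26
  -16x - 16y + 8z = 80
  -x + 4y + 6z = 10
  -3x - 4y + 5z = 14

x = -6, y = 1, z = 0

Row-reduce the augmented matrix:
R1 ← R1 / (-5).
R2 ← R2 + 16·R1.
R3 ← R3 + 1·R1.
R4 ← R4 + 3·R1.
R2 ← R2 / (-16/5).
R1 ← R1 − 4/5·R2.
R3 ← R3 − 24/5·R2.
R4 ← R4 + 8/5·R2.
R3 ← R3 / (23).
R1 ← R1 − 3·R3.
R2 ← R2 + 7/2·R3.
R4 reduces to 0 = 0, so the extra equation is consistent.
Reading off the reduced rows gives x = -6, y = 1, z = 0.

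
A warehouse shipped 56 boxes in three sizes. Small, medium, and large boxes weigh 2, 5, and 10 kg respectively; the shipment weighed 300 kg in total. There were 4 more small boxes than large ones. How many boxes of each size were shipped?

Let s = small boxes, m = medium boxes, l = large boxes.
  l + s + m = 56
  2s + 5m + 10l = 300
  s - l = 4
Row-reduce the augmented matrix:
R2 ← R2 − 2·R1.
R3 ← R3 − 1·R1.
R2 ← R2 / (3).
R1 ← R1 − 1·R2.
R3 ← R3 + 1·R2.
R3 ← R3 / (2/3).
R1 ← R1 + 5/3·R3.
R2 ← R2 − 8/3·R3.
Reading off the reduced rows gives s = 20, m = 20, l = 16.

small boxes: 20, medium boxes: 20, large boxes: 16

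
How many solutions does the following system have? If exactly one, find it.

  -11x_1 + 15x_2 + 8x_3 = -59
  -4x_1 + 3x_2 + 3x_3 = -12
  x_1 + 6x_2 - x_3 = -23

infinitely many solutions

Row-reduce:
R1 ← R1 / (-11).
R2 ← R2 + 4·R1.
R3 ← R3 − 1·R1.
R2 ← R2 / (-27/11).
R1 ← R1 + 15/11·R2.
R3 ← R3 − 81/11·R2.
Rank is 2 with 3 unknowns, leaving x_3 free.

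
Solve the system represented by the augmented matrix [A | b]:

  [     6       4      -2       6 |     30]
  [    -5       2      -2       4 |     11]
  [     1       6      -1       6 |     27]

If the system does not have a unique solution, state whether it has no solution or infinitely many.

Row-reduce:
R1 ← R1 / (6).
R2 ← R2 + 5·R1.
R3 ← R3 − 1·R1.
R2 ← R2 / (16/3).
R1 ← R1 − 2/3·R2.
R3 ← R3 − 16/3·R2.
R3 ← R3 / (3).
R1 ← R1 − 1/8·R3.
R2 ← R2 + 11/16·R3.
Rank is 3 with 4 unknowns, leaving x_4 free.

infinitely many solutions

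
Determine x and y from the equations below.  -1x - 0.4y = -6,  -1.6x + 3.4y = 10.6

x = 4, y = 5

From equation 1: x = 6 − 2/5·y.
Substitute into equation 2 and solve: y = 5.
Then x = 4.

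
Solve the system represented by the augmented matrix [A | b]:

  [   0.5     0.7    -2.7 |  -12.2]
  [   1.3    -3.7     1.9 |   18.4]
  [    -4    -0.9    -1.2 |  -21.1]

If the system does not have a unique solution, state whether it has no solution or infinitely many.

Row-reduce the augmented matrix:
R1 ← R1 / (1/2).
R2 ← R2 − 13/10·R1.
R3 ← R3 + 4·R1.
R2 ← R2 / (-138/25).
R1 ← R1 − 7/5·R2.
R3 ← R3 − 47/10·R2.
R3 ← R3 / (-20983/1380).
R1 ← R1 + 433/138·R3.
R2 ← R2 + 223/138·R3.
Reading off the reduced rows gives x_1 = 4, x_2 = -1, x_3 = 5.

x_1 = 4, x_2 = -1, x_3 = 5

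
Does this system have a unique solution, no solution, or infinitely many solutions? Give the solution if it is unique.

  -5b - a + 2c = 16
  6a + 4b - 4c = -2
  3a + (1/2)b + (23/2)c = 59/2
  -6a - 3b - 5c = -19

no solution

Row-reduce:
R1 ← R1 / (-1).
R2 ← R2 − 6·R1.
R3 ← R3 − 3·R1.
R4 ← R4 + 6·R1.
R2 ← R2 / (-26).
R1 ← R1 − 5·R2.
R3 ← R3 + 29/2·R2.
R4 ← R4 − 27·R2.
R3 ← R3 / (339/26).
R1 ← R1 + 6/13·R3.
R2 ← R2 + 4/13·R3.
R4 ← R4 + 113/13·R3.
Row 4 reduces to 0 = -2/3, a contradiction. The system is inconsistent.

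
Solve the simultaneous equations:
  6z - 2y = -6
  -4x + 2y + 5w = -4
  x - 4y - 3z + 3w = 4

infinitely many solutions

Row-reduce:
Swap R1 and R2.
R1 ← R1 / (-4).
R3 ← R3 − 1·R1.
R2 ← R2 / (-2).
R1 ← R1 + 1/2·R2.
R3 ← R3 + 7/2·R2.
R3 ← R3 / (-27/2).
R1 ← R1 + 3/2·R3.
R2 ← R2 + 3·R3.
Rank is 3 with 4 unknowns, leaving w free.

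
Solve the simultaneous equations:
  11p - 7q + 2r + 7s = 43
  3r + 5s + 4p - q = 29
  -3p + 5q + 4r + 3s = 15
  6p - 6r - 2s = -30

Row-reduce:
R1 ← R1 / (11).
R2 ← R2 − 4·R1.
R3 ← R3 + 3·R1.
R4 ← R4 − 6·R1.
R2 ← R2 / (17/11).
R1 ← R1 + 7/11·R2.
R3 ← R3 − 34/11·R2.
R4 ← R4 − 42/11·R2.
Swap R3 and R4.
R3 ← R3 / (-216/17).
R1 ← R1 − 19/17·R3.
R2 ← R2 − 25/17·R3.
Rank is 3 with 4 unknowns, leaving s free.

infinitely many solutions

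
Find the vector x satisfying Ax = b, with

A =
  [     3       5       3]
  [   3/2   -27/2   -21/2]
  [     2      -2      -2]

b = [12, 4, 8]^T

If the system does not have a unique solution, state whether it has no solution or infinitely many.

Row-reduce:
R1 ← R1 / (3).
R2 ← R2 − 3/2·R1.
R3 ← R3 − 2·R1.
R2 ← R2 / (-16).
R1 ← R1 − 5/3·R2.
R3 ← R3 + 16/3·R2.
Row 3 reduces to 0 = 2/3, a contradiction. The system is inconsistent.

no solution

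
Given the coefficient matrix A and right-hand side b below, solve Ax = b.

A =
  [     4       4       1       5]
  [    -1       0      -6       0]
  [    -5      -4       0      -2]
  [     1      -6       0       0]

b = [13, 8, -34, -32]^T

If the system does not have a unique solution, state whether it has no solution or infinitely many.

x_1 = 4, x_2 = 6, x_3 = -2, x_4 = -5

Row-reduce the augmented matrix:
R1 ← R1 / (4).
R2 ← R2 + 1·R1.
R3 ← R3 + 5·R1.
R4 ← R4 − 1·R1.
R1 ← R1 − 1·R2.
R3 ← R3 − 1·R2.
R4 ← R4 + 7·R2.
R3 ← R3 / (7).
R1 ← R1 − 6·R3.
R2 ← R2 + 23/4·R3.
R4 ← R4 + 81/2·R3.
R4 ← R4 / (174/7).
R1 ← R1 + 18/7·R4.
R2 ← R2 − 26/7·R4.
R3 ← R3 − 3/7·R4.
Reading off the reduced rows gives x_1 = 4, x_2 = 6, x_3 = -2, x_4 = -5.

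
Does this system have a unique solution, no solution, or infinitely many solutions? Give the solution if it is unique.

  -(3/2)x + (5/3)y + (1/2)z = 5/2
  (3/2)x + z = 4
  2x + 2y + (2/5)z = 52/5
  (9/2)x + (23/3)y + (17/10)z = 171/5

Row-reduce:
R1 ← R1 / (-3/2).
R2 ← R2 − 3/2·R1.
R3 ← R3 − 2·R1.
R4 ← R4 − 9/2·R1.
R2 ← R2 / (5/3).
R1 ← R1 + 10/9·R2.
R3 ← R3 − 38/9·R2.
R4 ← R4 − 38/3·R2.
R3 ← R3 / (-41/15).
R1 ← R1 − 2/3·R3.
R2 ← R2 − 9/10·R3.
R4 ← R4 + 41/5·R3.
Row 4 reduces to 0 = 1/2, a contradiction. The system is inconsistent.

no solution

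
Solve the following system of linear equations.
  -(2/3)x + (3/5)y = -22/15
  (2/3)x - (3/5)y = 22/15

infinitely many solutions

Row-reduce:
R1 ← R1 / (-2/3).
R2 ← R2 − 2/3·R1.
Rank is 1 with 2 unknowns, leaving y free.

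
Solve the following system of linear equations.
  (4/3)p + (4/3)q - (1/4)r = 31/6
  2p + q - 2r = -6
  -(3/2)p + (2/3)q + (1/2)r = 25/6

Row-reduce the augmented matrix:
R1 ← R1 / (4/3).
R2 ← R2 − 2·R1.
R3 ← R3 + 3/2·R1.
R2 ← R2 / (-1).
R1 ← R1 − 1·R2.
R3 ← R3 − 13/6·R2.
R3 ← R3 / (-317/96).
R1 ← R1 + 29/16·R3.
R2 ← R2 − 13/8·R3.
Reading off the reduced rows gives p = 1, q = 4, r = 6.

p = 1, q = 4, r = 6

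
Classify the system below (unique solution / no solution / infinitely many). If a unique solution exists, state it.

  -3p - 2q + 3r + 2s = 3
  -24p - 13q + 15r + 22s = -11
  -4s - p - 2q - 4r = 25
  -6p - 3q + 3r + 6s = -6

no solution

Row-reduce:
R1 ← R1 / (-3).
R2 ← R2 + 24·R1.
R3 ← R3 + 1·R1.
R4 ← R4 + 6·R1.
R2 ← R2 / (3).
R1 ← R1 − 2/3·R2.
R3 ← R3 + 4/3·R2.
R4 ← R4 − 1·R2.
R3 ← R3 / (-9).
R1 ← R1 − 1·R3.
R2 ← R2 + 3·R3.
Row 4 reduces to 0 = -1/3, a contradiction. The system is inconsistent.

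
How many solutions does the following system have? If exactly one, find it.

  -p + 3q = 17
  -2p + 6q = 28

no solution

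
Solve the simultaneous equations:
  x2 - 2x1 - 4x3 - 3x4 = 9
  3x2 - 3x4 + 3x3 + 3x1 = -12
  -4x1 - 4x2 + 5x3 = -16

Row-reduce:
R1 ← R1 / (-2).
R2 ← R2 − 3·R1.
R3 ← R3 + 4·R1.
R2 ← R2 / (9/2).
R1 ← R1 + 1/2·R2.
R3 ← R3 + 6·R2.
R3 ← R3 / (9).
R1 ← R1 − 5/3·R3.
R2 ← R2 + 2/3·R3.
Rank is 3 with 4 unknowns, leaving x4 free.

infinitely many solutions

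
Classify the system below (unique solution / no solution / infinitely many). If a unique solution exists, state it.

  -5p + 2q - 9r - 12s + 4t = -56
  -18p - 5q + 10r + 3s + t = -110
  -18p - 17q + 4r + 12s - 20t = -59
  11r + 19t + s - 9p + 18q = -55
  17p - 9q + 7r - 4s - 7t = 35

p = 5, q = 1, r = -3, s = 5, t = 0

Row-reduce the augmented matrix:
R1 ← R1 / (-5).
R2 ← R2 + 18·R1.
R3 ← R3 + 18·R1.
R4 ← R4 + 9·R1.
R5 ← R5 − 17·R1.
R2 ← R2 / (-61/5).
R1 ← R1 + 2/5·R2.
R3 ← R3 + 121/5·R2.
R4 ← R4 − 72/5·R2.
R5 ← R5 + 11/5·R2.
R3 ← R3 / (-2910/61).
R1 ← R1 − 25/61·R3.
R2 ← R2 + 212/61·R3.
R4 ← R4 − 4712/61·R3.
R5 ← R5 + 1906/61·R3.
R4 ← R4 / (8789/485).
R1 ← R1 − 111/194·R4.
R2 ← R2 + 549/485·R4.
R3 ← R3 − 741/970·R4.
R5 ← R5 + 14192/485·R4.
R5 ← R5 / (-112439/8789).
R1 ← R1 − 868/8789·R5.
R2 ← R2 − 5504/8789·R5.
R3 ← R3 − 7620/8789·R5.
R4 ← R4 + 8089/8789·R5.
Reading off the reduced rows gives p = 5, q = 1, r = -3, s = 5, t = 0.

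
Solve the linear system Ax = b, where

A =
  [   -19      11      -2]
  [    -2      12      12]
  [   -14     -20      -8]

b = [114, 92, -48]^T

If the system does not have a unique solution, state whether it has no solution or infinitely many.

Row-reduce the augmented matrix:
R1 ← R1 / (-19).
R2 ← R2 + 2·R1.
R3 ← R3 + 14·R1.
R2 ← R2 / (206/19).
R1 ← R1 + 11/19·R2.
R3 ← R3 + 534/19·R2.
R3 ← R3 / (2588/103).
R1 ← R1 − 78/103·R3.
R2 ← R2 − 116/103·R3.
Reading off the reduced rows gives x_1 = -4, x_2 = 4, x_3 = 3.

x_1 = -4, x_2 = 4, x_3 = 3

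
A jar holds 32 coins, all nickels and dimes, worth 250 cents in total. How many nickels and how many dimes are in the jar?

Let n = nickels, d = dimes.
  n + d = 32
  5n + 10d = 250
Row-reduce the augmented matrix:
R2 ← R2 − 5·R1.
R2 ← R2 / (5).
R1 ← R1 − 1·R2.
Reading off the reduced rows gives n = 14, d = 18.

nickels: 14, dimes: 18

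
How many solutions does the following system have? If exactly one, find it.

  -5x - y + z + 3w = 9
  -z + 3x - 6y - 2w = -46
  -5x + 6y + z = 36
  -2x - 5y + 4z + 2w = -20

Row-reduce the augmented matrix:
R1 ← R1 / (-5).
R2 ← R2 − 3·R1.
R3 ← R3 + 5·R1.
R4 ← R4 + 2·R1.
R2 ← R2 / (-33/5).
R1 ← R1 − 1/5·R2.
R3 ← R3 − 7·R2.
R4 ← R4 + 23/5·R2.
R3 ← R3 / (-14/33).
R1 ← R1 + 7/33·R3.
R2 ← R2 − 2/33·R3.
R4 ← R4 − 128/33·R3.
R4 ← R4 / (-199/7).
R1 ← R1 − 1·R4.
R2 ← R2 + 3/7·R4.
R3 ← R3 − 53/7·R4.
Reading off the reduced rows gives x = 0, y = 6, z = 0, w = 5.

x = 0, y = 6, z = 0, w = 5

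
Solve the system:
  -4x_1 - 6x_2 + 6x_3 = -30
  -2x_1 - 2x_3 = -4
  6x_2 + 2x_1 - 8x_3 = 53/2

Row-reduce:
R1 ← R1 / (-4).
R2 ← R2 + 2·R1.
R3 ← R3 − 2·R1.
R2 ← R2 / (3).
R1 ← R1 − 3/2·R2.
R3 ← R3 − 3·R2.
Row 3 reduces to 0 = 1/2, a contradiction. The system is inconsistent.

no solution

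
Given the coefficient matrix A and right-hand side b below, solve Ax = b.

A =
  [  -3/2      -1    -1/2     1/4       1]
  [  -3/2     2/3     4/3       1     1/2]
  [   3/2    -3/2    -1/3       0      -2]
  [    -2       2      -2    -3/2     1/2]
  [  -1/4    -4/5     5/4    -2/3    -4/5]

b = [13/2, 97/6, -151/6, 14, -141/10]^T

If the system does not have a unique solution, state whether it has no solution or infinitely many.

x_1 = -3, x_2 = 6, x_3 = -1, x_4 = 6, x_5 = 6

Row-reduce the augmented matrix:
R1 ← R1 / (-3/2).
R2 ← R2 + 3/2·R1.
R3 ← R3 − 3/2·R1.
R4 ← R4 + 2·R1.
R5 ← R5 + 1/4·R1.
R2 ← R2 / (5/3).
R1 ← R1 − 2/3·R2.
R3 ← R3 + 5/2·R2.
R4 ← R4 − 10/3·R2.
R5 ← R5 + 19/30·R2.
R3 ← R3 / (23/12).
R1 ← R1 + 2/5·R3.
R2 ← R2 − 11/10·R3.
R4 ← R4 + 5·R3.
R5 ← R5 − 203/100·R3.
R4 ← R4 / (35/138).
R1 ← R1 + 62/345·R4.
R2 ← R2 + 39/115·R4.
R3 ← R3 − 33/46·R4.
R5 ← R5 + 25939/13800·R4.
R5 ← R5 / (-669931/21000).
R1 ← R1 + 691/175·R5.
R2 ← R2 + 906/175·R5.
R3 ← R3 − 807/70·R5.
R4 ← R4 + 607/35·R5.
Reading off the reduced rows gives x_1 = -3, x_2 = 6, x_3 = -1, x_4 = 6, x_5 = 6.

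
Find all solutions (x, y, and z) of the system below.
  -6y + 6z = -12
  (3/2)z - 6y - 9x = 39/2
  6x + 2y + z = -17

Row-reduce:
Swap R1 and R2.
R1 ← R1 / (-9).
R3 ← R3 − 6·R1.
R2 ← R2 / (-6).
R1 ← R1 − 2/3·R2.
R3 ← R3 + 2·R2.
Rank is 2 with 3 unknowns, leaving z free.

infinitely many solutions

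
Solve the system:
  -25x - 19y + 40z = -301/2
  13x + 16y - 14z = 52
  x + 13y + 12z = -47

no solution

Row-reduce:
R1 ← R1 / (-25).
R2 ← R2 − 13·R1.
R3 ← R3 − 1·R1.
R2 ← R2 / (153/25).
R1 ← R1 − 19/25·R2.
R3 ← R3 − 306/25·R2.
Row 3 reduces to 0 = -1/2, a contradiction. The system is inconsistent.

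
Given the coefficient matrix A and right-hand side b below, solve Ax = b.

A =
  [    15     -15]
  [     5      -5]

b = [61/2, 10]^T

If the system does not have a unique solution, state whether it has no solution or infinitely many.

no solution

Row-reduce:
R1 ← R1 / (15).
R2 ← R2 − 5·R1.
Row 2 reduces to 0 = -1/6, a contradiction. The system is inconsistent.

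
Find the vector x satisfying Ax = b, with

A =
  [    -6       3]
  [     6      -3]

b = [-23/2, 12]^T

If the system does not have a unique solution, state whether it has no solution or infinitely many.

no solution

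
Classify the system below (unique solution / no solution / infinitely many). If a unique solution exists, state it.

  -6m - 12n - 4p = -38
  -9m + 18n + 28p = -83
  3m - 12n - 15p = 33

no solution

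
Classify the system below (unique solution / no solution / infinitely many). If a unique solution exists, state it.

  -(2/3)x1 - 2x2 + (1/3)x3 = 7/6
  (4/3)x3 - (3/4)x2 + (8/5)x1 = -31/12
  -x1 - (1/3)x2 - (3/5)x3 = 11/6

x1 = 0, x2 = -1, x3 = -5/2

Row-reduce the augmented matrix:
R1 ← R1 / (-2/3).
R2 ← R2 − 8/5·R1.
R3 ← R3 + 1·R1.
R2 ← R2 / (-111/20).
R1 ← R1 − 3·R2.
R3 ← R3 − 8/3·R2.
R3 ← R3 / (-749/9990).
R1 ← R1 − 145/222·R3.
R2 ← R2 + 128/333·R3.
Reading off the reduced rows gives x1 = 0, x2 = -1, x3 = -5/2.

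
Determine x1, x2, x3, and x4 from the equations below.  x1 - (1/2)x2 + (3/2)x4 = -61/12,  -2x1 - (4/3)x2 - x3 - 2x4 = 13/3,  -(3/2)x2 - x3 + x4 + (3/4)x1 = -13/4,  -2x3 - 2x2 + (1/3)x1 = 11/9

x1 = 2/3, x2 = 5/2, x3 = -3, x4 = -3

Row-reduce the augmented matrix:
R2 ← R2 + 2·R1.
R3 ← R3 − 3/4·R1.
R4 ← R4 − 1/3·R1.
R2 ← R2 / (-7/3).
R1 ← R1 + 1/2·R2.
R3 ← R3 + 9/8·R2.
R4 ← R4 + 11/6·R2.
R3 ← R3 / (-29/56).
R1 ← R1 − 3/14·R3.
R2 ← R2 − 3/7·R3.
R4 ← R4 + 17/14·R3.
R4 ← R4 / (4/29).
R1 ← R1 − 30/29·R4.
R2 ← R2 + 27/29·R4.
R3 ← R3 − 34/29·R4.
Reading off the reduced rows gives x1 = 2/3, x2 = 5/2, x3 = -3, x4 = -3.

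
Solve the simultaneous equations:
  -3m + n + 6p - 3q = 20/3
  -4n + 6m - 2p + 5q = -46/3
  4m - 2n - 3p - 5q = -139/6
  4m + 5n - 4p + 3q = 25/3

m = -2, n = 8/3, p = 1/2, q = 5/3

Row-reduce the augmented matrix:
R1 ← R1 / (-3).
R2 ← R2 − 6·R1.
R3 ← R3 − 4·R1.
R4 ← R4 − 4·R1.
R2 ← R2 / (-2).
R1 ← R1 + 1/3·R2.
R3 ← R3 + 2/3·R2.
R4 ← R4 − 19/3·R2.
R3 ← R3 / (5/3).
R1 ← R1 + 11/3·R3.
R2 ← R2 + 5·R3.
R4 ← R4 − 107/3·R3.
R4 ← R4 / (1813/10).
R1 ← R1 + 179/10·R4.
R2 ← R2 + 51/2·R4.
R3 ← R3 + 26/5·R4.
Reading off the reduced rows gives m = -2, n = 8/3, p = 1/2, q = 5/3.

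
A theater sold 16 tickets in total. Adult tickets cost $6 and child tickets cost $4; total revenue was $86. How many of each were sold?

Let a = adult tickets, c = child tickets.
  c + a = 16
  6a + 4c = 86
From equation 1: a = 16 − c.
Substitute into equation 2 and solve: c = 5.
Then a = 11.

adult tickets: 11, child tickets: 5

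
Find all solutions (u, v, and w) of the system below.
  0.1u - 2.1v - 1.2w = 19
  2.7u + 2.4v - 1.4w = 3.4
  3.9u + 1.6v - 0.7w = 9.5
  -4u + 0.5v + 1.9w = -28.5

Row-reduce the augmented matrix:
R1 ← R1 / (1/10).
R2 ← R2 − 27/10·R1.
R3 ← R3 − 39/10·R1.
R4 ← R4 + 4·R1.
R2 ← R2 / (591/10).
R1 ← R1 + 21·R2.
R3 ← R3 − 167/2·R2.
R4 ← R4 + 167/2·R2.
R3 ← R3 / (13601/5910).
R1 ← R1 + 194/197·R3.
R2 ← R2 − 310/591·R3.
R4 ← R4 + 13601/5910·R3.
R4 reduces to 0 = 0, so the extra equation is consistent.
Reading off the reduced rows gives u = 4, v = -6, w = -5.

u = 4, v = -6, w = -5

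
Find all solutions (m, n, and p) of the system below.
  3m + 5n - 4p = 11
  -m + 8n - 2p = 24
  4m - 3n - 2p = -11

Row-reduce:
R1 ← R1 / (3).
R2 ← R2 + 1·R1.
R3 ← R3 − 4·R1.
R2 ← R2 / (29/3).
R1 ← R1 − 5/3·R2.
R3 ← R3 + 29/3·R2.
Row 3 reduces to 0 = 2, a contradiction. The system is inconsistent.

no solution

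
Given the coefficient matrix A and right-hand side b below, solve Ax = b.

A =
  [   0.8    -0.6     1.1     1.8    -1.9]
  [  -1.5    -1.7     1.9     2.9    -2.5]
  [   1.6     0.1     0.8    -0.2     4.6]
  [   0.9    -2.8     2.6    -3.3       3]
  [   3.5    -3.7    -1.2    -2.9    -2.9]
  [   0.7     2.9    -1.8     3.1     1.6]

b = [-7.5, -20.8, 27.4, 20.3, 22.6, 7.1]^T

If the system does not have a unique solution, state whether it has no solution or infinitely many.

x_1 = 5, x_2 = -4, x_3 = -4, x_4 = 0, x_5 = 5

Row-reduce the augmented matrix:
R1 ← R1 / (4/5).
R2 ← R2 + 3/2·R1.
R3 ← R3 − 8/5·R1.
R4 ← R4 − 9/10·R1.
R5 ← R5 − 7/2·R1.
R6 ← R6 − 7/10·R1.
R2 ← R2 / (-113/40).
R1 ← R1 + 3/4·R2.
R3 ← R3 − 13/10·R2.
R4 ← R4 + 17/8·R2.
R5 ← R5 + 43/40·R2.
R6 ← R6 − 137/40·R2.
R3 ← R3 / (957/2260).
R1 ← R1 − 73/226·R3.
R2 ← R2 + 317/226·R3.
R4 ← R4 + 3657/2260·R3.
R5 ← R5 + 4249/565·R3.
R6 ← R6 − 2307/1130·R3.
R4 ← R4 / (-21583/1595).
R1 ← R1 − 1225/957·R4.
R2 ← R2 + 5018/957·R4.
R3 ← R3 + 2062/957·R4.
R5 ← R5 + 140519/4785·R4.
R6 ← R6 − 21583/1595·R4.
R5 ← R5 / (25758793/647490).
R1 ← R1 + 135946/64749·R5.
R2 ← R2 − 561002/64749·R5.
R3 ← R3 − 536827/64749·R5.
R4 ← R4 + 49662/21583·R5.
R6 reduces to 0 = 0, so the extra equation is consistent.
Reading off the reduced rows gives x_1 = 5, x_2 = -4, x_3 = -4, x_4 = 0, x_5 = 5.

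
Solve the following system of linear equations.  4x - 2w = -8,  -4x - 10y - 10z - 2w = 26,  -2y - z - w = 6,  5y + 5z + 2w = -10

no solution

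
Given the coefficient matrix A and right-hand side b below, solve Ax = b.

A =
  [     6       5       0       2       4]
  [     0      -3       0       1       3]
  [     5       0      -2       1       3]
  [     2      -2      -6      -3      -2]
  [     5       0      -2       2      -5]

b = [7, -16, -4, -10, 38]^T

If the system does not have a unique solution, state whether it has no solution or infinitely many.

Row-reduce the augmented matrix:
R1 ← R1 / (6).
R3 ← R3 − 5·R1.
R4 ← R4 − 2·R1.
R5 ← R5 − 5·R1.
R2 ← R2 / (-3).
R1 ← R1 − 5/6·R2.
R3 ← R3 + 25/6·R2.
R4 ← R4 + 11/3·R2.
R5 ← R5 + 25/6·R2.
R3 ← R3 / (-2).
R4 ← R4 + 6·R3.
R5 ← R5 + 2·R3.
R4 ← R4 / (23/18).
R1 ← R1 − 11/18·R4.
R2 ← R2 + 1/3·R4.
R3 ← R3 − 37/36·R4.
R5 ← R5 − 1·R4.
R5 ← R5 / (-301/23).
R1 ← R1 + 37/23·R5.
R2 ← R2 − 16/23·R5.
R3 ← R3 + 137/46·R5.
R4 ← R4 − 117/23·R5.
Reading off the reduced rows gives x_1 = 3, x_2 = 1, x_3 = 3, x_4 = 2, x_5 = -5.

x_1 = 3, x_2 = 1, x_3 = 3, x_4 = 2, x_5 = -5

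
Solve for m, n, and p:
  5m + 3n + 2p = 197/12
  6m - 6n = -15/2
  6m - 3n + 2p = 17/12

m = 3/2, n = 11/4, p = 1/3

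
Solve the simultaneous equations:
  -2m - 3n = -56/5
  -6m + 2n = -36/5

m = 2, n = 12/5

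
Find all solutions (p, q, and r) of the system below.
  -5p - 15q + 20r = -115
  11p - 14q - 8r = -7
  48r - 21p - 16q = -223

infinitely many solutions

Row-reduce:
R1 ← R1 / (-5).
R2 ← R2 − 11·R1.
R3 ← R3 + 21·R1.
R2 ← R2 / (-47).
R1 ← R1 − 3·R2.
R3 ← R3 − 47·R2.
Rank is 2 with 3 unknowns, leaving r free.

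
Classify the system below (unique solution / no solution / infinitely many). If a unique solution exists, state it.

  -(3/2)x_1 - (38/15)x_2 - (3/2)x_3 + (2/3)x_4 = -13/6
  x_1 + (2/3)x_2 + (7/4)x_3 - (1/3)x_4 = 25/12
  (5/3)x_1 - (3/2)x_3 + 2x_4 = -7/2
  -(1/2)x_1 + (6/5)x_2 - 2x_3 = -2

infinitely many solutions

Row-reduce:
R1 ← R1 / (-3/2).
R2 ← R2 − 1·R1.
R3 ← R3 − 5/3·R1.
R4 ← R4 + 1/2·R1.
R2 ← R2 / (-46/45).
R1 ← R1 − 76/45·R2.
R3 ← R3 + 76/27·R2.
R4 ← R4 − 92/45·R2.
R3 ← R3 / (-361/69).
R1 ← R1 − 103/46·R3.
R2 ← R2 + 135/184·R3.
Rank is 3 with 4 unknowns, leaving x_4 free.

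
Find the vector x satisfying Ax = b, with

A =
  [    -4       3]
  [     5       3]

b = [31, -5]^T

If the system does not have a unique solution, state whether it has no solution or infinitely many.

Row-reduce the augmented matrix:
R1 ← R1 / (-4).
R2 ← R2 − 5·R1.
R2 ← R2 / (27/4).
R1 ← R1 + 3/4·R2.
Reading off the reduced rows gives x_1 = -4, x_2 = 5.

x_1 = -4, x_2 = 5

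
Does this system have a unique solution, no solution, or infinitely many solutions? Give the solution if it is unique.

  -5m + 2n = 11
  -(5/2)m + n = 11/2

infinitely many solutions

Row-reduce:
R1 ← R1 / (-5).
R2 ← R2 + 5/2·R1.
Rank is 1 with 2 unknowns, leaving n free.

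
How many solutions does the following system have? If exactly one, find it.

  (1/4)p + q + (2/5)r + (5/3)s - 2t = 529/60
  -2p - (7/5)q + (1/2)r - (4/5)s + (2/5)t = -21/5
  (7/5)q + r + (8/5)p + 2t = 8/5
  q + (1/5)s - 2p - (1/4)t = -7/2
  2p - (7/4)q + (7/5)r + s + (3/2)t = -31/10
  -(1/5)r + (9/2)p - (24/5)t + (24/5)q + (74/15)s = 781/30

Row-reduce the augmented matrix:
R1 ← R1 / (1/4).
R2 ← R2 + 2·R1.
R3 ← R3 − 8/5·R1.
R4 ← R4 + 2·R1.
R5 ← R5 − 2·R1.
R6 ← R6 − 9/2·R1.
R2 ← R2 / (33/5).
R1 ← R1 − 4·R2.
R3 ← R3 + 5·R2.
R4 ← R4 − 9·R2.
R5 ← R5 + 39/4·R2.
R6 ← R6 + 66/5·R2.
R3 ← R3 / (2051/1650).
R1 ← R1 + 106/165·R3.
R2 ← R2 − 37/66·R3.
R4 ← R4 + 203/110·R3.
R5 ← R5 − 1613/440·R3.
R4 ← R4 / (-23281/4395).
R1 ← R1 + 3148/2051·R4.
R2 ← R2 − 14936/6153·R4.
R3 ← R3 + 5800/6153·R4.
R5 ← R5 − 59299/6153·R4.
R5 ← R5 / (1859745/651868).
R1 ← R1 − 41973/162967·R5.
R2 ← R2 − 101348/162967·R5.
R3 ← R3 − 116890/162967·R5.
R4 ← R4 + 166125/93124·R5.
R6 reduces to 0 = 0, so the extra equation is consistent.
Reading off the reduced rows gives p = 3, q = 2, r = 6, s = -5, t = -6.

p = 3, q = 2, r = 6, s = -5, t = -6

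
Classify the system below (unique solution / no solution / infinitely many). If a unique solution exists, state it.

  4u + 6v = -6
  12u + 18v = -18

Row-reduce:
R1 ← R1 / (4).
R2 ← R2 − 12·R1.
Rank is 1 with 2 unknowns, leaving v free.

infinitely many solutions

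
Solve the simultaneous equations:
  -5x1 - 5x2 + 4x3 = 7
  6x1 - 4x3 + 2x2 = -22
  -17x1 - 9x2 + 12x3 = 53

no solution

Row-reduce:
R1 ← R1 / (-5).
R2 ← R2 − 6·R1.
R3 ← R3 + 17·R1.
R2 ← R2 / (-4).
R1 ← R1 − 1·R2.
R3 ← R3 − 8·R2.
Row 3 reduces to 0 = 2, a contradiction. The system is inconsistent.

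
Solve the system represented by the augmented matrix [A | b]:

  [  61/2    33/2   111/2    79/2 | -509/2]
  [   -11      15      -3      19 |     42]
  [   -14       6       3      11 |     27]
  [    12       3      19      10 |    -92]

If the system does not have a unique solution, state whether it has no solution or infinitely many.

no solution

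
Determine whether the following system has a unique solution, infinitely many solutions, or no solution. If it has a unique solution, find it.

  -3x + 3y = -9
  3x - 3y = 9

infinitely many solutions

Row-reduce:
R1 ← R1 / (-3).
R2 ← R2 − 3·R1.
Rank is 1 with 2 unknowns, leaving y free.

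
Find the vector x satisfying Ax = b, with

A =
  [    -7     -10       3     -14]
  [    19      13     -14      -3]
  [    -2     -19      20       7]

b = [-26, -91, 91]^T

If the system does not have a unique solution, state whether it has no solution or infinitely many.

Row-reduce:
R1 ← R1 / (-7).
R2 ← R2 − 19·R1.
R3 ← R3 + 2·R1.
R2 ← R2 / (-99/7).
R1 ← R1 − 10/7·R2.
R3 ← R3 + 113/7·R2.
R3 ← R3 / (2557/99).
R1 ← R1 + 101/99·R3.
R2 ← R2 − 41/99·R3.
Rank is 3 with 4 unknowns, leaving x_4 free.

infinitely many solutions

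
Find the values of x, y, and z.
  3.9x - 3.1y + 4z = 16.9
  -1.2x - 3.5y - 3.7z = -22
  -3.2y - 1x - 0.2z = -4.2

x = 0, y = 1, z = 5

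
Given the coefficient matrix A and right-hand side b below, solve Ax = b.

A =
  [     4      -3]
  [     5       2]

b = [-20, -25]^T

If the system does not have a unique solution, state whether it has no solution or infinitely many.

Row-reduce the augmented matrix:
R1 ← R1 / (4).
R2 ← R2 − 5·R1.
R2 ← R2 / (23/4).
R1 ← R1 + 3/4·R2.
Reading off the reduced rows gives x_1 = -5, x_2 = 0.

x_1 = -5, x_2 = 0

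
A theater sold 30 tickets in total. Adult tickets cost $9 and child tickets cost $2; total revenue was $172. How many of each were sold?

Let a = adult tickets, c = child tickets.
  a + c = 30
  9a + 2c = 172
Row-reduce the augmented matrix:
R2 ← R2 − 9·R1.
R2 ← R2 / (-7).
R1 ← R1 − 1·R2.
Reading off the reduced rows gives a = 16, c = 14.

adult tickets: 16, child tickets: 14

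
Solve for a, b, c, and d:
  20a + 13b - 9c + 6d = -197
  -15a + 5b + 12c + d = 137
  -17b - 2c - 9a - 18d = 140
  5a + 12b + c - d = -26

a = -5, b = -1, c = 6, d = -5

Row-reduce the augmented matrix:
R1 ← R1 / (20).
R2 ← R2 + 15·R1.
R3 ← R3 + 9·R1.
R4 ← R4 − 5·R1.
R2 ← R2 / (59/4).
R1 ← R1 − 13/20·R2.
R3 ← R3 + 223/20·R2.
R4 ← R4 − 35/4·R2.
R3 ← R3 / (-614/295).
R1 ← R1 + 201/295·R3.
R2 ← R2 − 21/59·R3.
R4 ← R4 − 8/59·R3.
R4 ← R4 / (-1992/307).
R1 ← R1 − 2275/614·R4.
R2 ← R2 + 941/614·R4.
R3 ← R3 − 3287/614·R4.
Reading off the reduced rows gives a = -5, b = -1, c = 6, d = -5.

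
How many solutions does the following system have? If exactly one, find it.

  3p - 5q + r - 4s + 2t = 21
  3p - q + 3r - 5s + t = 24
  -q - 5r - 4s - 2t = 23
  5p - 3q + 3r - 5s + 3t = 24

infinitely many solutions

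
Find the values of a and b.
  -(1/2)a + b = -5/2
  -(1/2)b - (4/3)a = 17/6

Row-reduce the augmented matrix:
R1 ← R1 / (-1/2).
R2 ← R2 + 4/3·R1.
R2 ← R2 / (-19/6).
R1 ← R1 + 2·R2.
Reading off the reduced rows gives a = -1, b = -3.

a = -1, b = -3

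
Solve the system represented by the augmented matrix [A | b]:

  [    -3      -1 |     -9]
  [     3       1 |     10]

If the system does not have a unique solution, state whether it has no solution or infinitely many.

no solution

Row-reduce:
R1 ← R1 / (-3).
R2 ← R2 − 3·R1.
Row 2 reduces to 0 = 1, a contradiction. The system is inconsistent.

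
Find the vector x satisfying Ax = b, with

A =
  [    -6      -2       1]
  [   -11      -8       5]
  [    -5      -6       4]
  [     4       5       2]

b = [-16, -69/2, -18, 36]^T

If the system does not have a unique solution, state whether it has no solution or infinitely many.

no solution

Row-reduce:
R1 ← R1 / (-6).
R2 ← R2 + 11·R1.
R3 ← R3 + 5·R1.
R4 ← R4 − 4·R1.
R2 ← R2 / (-13/3).
R1 ← R1 − 1/3·R2.
R3 ← R3 + 13/3·R2.
R4 ← R4 − 11/3·R2.
Swap R3 and R4.
R3 ← R3 / (139/26).
R1 ← R1 − 1/13·R3.
R2 ← R2 + 19/26·R3.
Row 4 reduces to 0 = 1/2, a contradiction. The system is inconsistent.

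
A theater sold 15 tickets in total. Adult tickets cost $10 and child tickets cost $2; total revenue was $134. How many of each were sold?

adult tickets: 13, child tickets: 2

Let a = adult tickets, c = child tickets.
  a + c = 15
  2c + 10a = 134
Row-reduce the augmented matrix:
R2 ← R2 − 10·R1.
R2 ← R2 / (-8).
R1 ← R1 − 1·R2.
Reading off the reduced rows gives a = 13, c = 2.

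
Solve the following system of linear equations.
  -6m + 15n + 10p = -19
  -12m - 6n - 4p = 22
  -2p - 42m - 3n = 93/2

Row-reduce:
R1 ← R1 / (-6).
R2 ← R2 + 12·R1.
R3 ← R3 + 42·R1.
R2 ← R2 / (-36).
R1 ← R1 + 5/2·R2.
R3 ← R3 + 108·R2.
Row 3 reduces to 0 = -1/2, a contradiction. The system is inconsistent.

no solution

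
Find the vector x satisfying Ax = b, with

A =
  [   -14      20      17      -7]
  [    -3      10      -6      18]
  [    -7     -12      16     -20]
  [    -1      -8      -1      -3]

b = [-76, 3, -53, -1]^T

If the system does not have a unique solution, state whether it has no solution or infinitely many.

x_1 = 3, x_2 = 0, x_3 = -2, x_4 = 0

Row-reduce the augmented matrix:
R1 ← R1 / (-14).
R2 ← R2 + 3·R1.
R3 ← R3 + 7·R1.
R4 ← R4 + 1·R1.
R2 ← R2 / (40/7).
R1 ← R1 + 10/7·R2.
R3 ← R3 + 22·R2.
R4 ← R4 + 66/7·R2.
R3 ← R3 / (-237/8).
R1 ← R1 + 29/8·R3.
R2 ← R2 + 27/16·R3.
R4 ← R4 + 145/8·R3.
R4 ← R4 / (-2434/395).
R1 ← R1 + 708/395·R4.
R2 ← R2 − 6/79·R4.
R3 ← R3 + 781/395·R4.
Reading off the reduced rows gives x_1 = 3, x_2 = 0, x_3 = -2, x_4 = 0.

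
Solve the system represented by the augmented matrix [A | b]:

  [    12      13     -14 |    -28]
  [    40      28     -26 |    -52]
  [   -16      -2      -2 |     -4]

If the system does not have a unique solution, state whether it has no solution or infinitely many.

Row-reduce:
R1 ← R1 / (12).
R2 ← R2 − 40·R1.
R3 ← R3 + 16·R1.
R2 ← R2 / (-46/3).
R1 ← R1 − 13/12·R2.
R3 ← R3 − 46/3·R2.
Rank is 2 with 3 unknowns, leaving x_3 free.

infinitely many solutions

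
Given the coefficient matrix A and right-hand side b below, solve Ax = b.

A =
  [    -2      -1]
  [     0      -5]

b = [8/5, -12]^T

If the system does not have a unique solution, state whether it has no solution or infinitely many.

x_1 = -2, x_2 = 12/5

From equation 1: x_2 = -8/5 − 2·x_1.
Substitute into equation 2 and solve: x_1 = -2.
Then x_2 = 12/5.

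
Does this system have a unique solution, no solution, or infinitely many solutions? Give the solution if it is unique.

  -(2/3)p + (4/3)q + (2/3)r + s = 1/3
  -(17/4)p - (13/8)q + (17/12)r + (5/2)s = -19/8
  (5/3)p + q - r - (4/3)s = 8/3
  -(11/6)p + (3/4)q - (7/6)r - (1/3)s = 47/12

Row-reduce:
R1 ← R1 / (-2/3).
R2 ← R2 + 17/4·R1.
R3 ← R3 − 5/3·R1.
R4 ← R4 + 11/6·R1.
R2 ← R2 / (-81/8).
R1 ← R1 + 2·R2.
R3 ← R3 − 13/3·R2.
R4 ← R4 + 35/12·R2.
R3 ← R3 / (-398/729).
R1 ← R1 + 107/243·R3.
R2 ← R2 − 68/243·R3.
R4 ← R4 + 1592/729·R3.
Row 4 reduces to 0 = -2, a contradiction. The system is inconsistent.

no solution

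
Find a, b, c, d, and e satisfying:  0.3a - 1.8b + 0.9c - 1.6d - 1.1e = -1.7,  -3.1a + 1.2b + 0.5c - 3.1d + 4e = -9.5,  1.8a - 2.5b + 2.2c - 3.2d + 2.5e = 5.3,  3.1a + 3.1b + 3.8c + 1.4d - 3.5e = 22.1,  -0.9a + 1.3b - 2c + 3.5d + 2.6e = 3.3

a = 2, b = 0, c = 4, d = 3, e = 1

Row-reduce the augmented matrix:
R1 ← R1 / (3/10).
R2 ← R2 + 31/10·R1.
R3 ← R3 − 9/5·R1.
R4 ← R4 − 31/10·R1.
R5 ← R5 + 9/10·R1.
R2 ← R2 / (-87/5).
R1 ← R1 + 6·R2.
R3 ← R3 − 83/10·R2.
R4 ← R4 − 217/10·R2.
R5 ← R5 + 41/10·R2.
R3 ← R3 / (1283/870).
R1 ← R1 + 11/29·R3.
R2 ← R2 + 49/87·R3.
R4 ← R4 − 2924/435·R3.
R5 ← R5 + 140/87·R3.
R4 ← R4 / (536107/76980).
R1 ← R1 − 5189/7698·R4.
R2 ← R2 + 16/3849·R4.
R3 ← R3 + 15479/7698·R4.
R5 ← R5 − 6967/76980·R4.
R5 ← R5 / (20048492/2680535).
R1 ← R1 − 1556090/536107·R5.
R2 ← R2 − 1362131/536107·R5.
R3 ← R3 + 91951/23309·R5.
R4 ← R4 + 2061673/536107·R5.
Reading off the reduced rows gives a = 2, b = 0, c = 4, d = 3, e = 1.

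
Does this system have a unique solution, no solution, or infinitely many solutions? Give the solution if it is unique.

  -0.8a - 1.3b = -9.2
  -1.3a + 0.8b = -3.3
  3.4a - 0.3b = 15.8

a = 5, b = 4

Row-reduce the augmented matrix:
R1 ← R1 / (-4/5).
R2 ← R2 + 13/10·R1.
R3 ← R3 − 17/5·R1.
R2 ← R2 / (233/80).
R1 ← R1 − 13/8·R2.
R3 ← R3 + 233/40·R2.
R3 reduces to 0 = 0, so the extra equation is consistent.
Reading off the reduced rows gives a = 5, b = 4.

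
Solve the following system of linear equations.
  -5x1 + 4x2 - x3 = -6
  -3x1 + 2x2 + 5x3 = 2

Row-reduce:
R1 ← R1 / (-5).
R2 ← R2 + 3·R1.
R2 ← R2 / (-2/5).
R1 ← R1 + 4/5·R2.
Rank is 2 with 3 unknowns, leaving x3 free.

infinitely many solutions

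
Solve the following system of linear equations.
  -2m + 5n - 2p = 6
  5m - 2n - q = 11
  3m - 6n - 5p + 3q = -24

infinitely many solutions

Row-reduce:
R1 ← R1 / (-2).
R2 ← R2 − 5·R1.
R3 ← R3 − 3·R1.
R2 ← R2 / (21/2).
R1 ← R1 + 5/2·R2.
R3 ← R3 − 3/2·R2.
R3 ← R3 / (-51/7).
R1 ← R1 + 4/21·R3.
R2 ← R2 + 10/21·R3.
Rank is 3 with 4 unknowns, leaving q free.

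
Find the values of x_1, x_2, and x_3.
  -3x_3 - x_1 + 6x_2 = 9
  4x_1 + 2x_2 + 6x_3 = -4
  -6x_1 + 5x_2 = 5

Row-reduce the augmented matrix:
R1 ← R1 / (-1).
R2 ← R2 − 4·R1.
R3 ← R3 + 6·R1.
R2 ← R2 / (26).
R1 ← R1 + 6·R2.
R3 ← R3 + 31·R2.
R3 ← R3 / (141/13).
R1 ← R1 − 21/13·R3.
R2 ← R2 + 3/13·R3.
Reading off the reduced rows gives x_1 = 0, x_2 = 1, x_3 = -1.

x_1 = 0, x_2 = 1, x_3 = -1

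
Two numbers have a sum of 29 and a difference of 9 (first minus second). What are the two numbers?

Let x = first number, y = second number.
  x + y = 29
  x - y = 9
Row-reduce the augmented matrix:
R2 ← R2 − 1·R1.
R2 ← R2 / (-2).
R1 ← R1 − 1·R2.
Reading off the reduced rows gives x = 19, y = 10.

first number: 19, second number: 10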